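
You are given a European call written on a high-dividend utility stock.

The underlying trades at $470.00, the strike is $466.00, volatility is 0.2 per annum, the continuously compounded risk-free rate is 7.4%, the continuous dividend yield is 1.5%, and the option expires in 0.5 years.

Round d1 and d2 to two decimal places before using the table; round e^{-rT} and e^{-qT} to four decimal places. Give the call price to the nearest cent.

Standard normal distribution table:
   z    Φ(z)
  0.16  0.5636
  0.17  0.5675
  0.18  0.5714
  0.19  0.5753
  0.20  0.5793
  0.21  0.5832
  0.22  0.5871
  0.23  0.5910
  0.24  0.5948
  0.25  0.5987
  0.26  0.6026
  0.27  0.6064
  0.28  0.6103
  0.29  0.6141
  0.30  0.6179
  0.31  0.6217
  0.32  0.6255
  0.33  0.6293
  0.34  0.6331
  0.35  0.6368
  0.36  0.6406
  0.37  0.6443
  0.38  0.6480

$35.17

σ√T = 0.2·√0.5 = 0.1414
d₁ = [ln(470/466) + (0.074 − 0.015 + 0.2²/2)·0.5] / 0.1414 = [0.0085 + 0.0395] / 0.1414 = 0.3397 → 0.34
d₂ = d₁ − σ√T = 0.3397 − 0.1414 = 0.1983 → 0.20
e^(−qT) = e^(−0.015·0.5) = 0.9925;  e^(−rT) = e^(−0.074·0.5) = 0.9637
N(d₁) = N(0.34) = 0.6331;  N(d₂) = N(0.20) = 0.5793
C = 470·0.9925·0.6331 − 466·0.9637·0.5793 = 295.3253 − 260.1545 = 35.1708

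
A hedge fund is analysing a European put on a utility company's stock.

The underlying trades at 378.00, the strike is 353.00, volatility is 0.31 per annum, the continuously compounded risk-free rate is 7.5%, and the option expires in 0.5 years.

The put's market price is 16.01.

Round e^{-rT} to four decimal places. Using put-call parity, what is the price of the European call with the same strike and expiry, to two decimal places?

54.00

exp(−rT) = exp(−0.075·0.5) = 0.9632
Put-call parity: C − P = S − K·e^(−rT) = 378 − 353·0.9632 = 378 − 340.0096 = 37.9904
C = P + (C − P) = 16.01 + (37.9904) = 54.0004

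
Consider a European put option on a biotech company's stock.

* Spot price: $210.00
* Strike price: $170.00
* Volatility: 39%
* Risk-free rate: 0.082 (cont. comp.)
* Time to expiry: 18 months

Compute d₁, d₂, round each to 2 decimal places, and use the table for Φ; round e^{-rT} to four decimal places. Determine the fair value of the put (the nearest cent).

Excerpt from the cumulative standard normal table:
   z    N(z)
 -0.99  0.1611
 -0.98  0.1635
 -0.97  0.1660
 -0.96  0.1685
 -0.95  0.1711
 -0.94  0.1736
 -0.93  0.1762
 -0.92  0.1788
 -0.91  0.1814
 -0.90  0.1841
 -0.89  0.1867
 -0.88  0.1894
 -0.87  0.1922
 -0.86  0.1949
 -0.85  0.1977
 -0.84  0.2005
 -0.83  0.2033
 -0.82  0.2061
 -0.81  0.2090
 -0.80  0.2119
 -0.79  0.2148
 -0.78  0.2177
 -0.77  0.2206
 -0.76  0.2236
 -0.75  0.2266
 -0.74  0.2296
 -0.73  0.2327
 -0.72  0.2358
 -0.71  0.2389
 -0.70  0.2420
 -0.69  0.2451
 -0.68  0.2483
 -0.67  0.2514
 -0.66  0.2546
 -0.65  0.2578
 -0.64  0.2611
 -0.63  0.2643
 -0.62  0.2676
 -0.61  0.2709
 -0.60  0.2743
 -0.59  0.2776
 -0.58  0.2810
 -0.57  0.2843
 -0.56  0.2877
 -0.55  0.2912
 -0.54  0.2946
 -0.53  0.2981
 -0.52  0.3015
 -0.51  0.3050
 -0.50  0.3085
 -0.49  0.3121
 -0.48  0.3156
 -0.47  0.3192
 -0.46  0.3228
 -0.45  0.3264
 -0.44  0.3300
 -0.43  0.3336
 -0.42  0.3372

$12.07

σ√T = 0.39 × 1.2247 = 0.4777
ln(S/K) + (r + σ²/2)T = ln(210/170) + (0.082 + 0.39²/2)·1.5 = 0.2113 + 0.2371 = 0.4484
d₁ = 0.4484 / 0.4777 = 0.9387 ⇒ 0.94
d₂ = d₁ − σ√T = 0.9387 − 0.4777 = 0.4611 ⇒ 0.46
exp(−rT) = exp(−0.082·1.5) = 0.8843
N(−d₂) = N(-0.46) = 0.3228;  N(−d₁) = N(-0.94) = 0.1736
P = 170·0.8843·0.3228 − 210·0.1736 = 48.5268 − 36.4560 = 12.0708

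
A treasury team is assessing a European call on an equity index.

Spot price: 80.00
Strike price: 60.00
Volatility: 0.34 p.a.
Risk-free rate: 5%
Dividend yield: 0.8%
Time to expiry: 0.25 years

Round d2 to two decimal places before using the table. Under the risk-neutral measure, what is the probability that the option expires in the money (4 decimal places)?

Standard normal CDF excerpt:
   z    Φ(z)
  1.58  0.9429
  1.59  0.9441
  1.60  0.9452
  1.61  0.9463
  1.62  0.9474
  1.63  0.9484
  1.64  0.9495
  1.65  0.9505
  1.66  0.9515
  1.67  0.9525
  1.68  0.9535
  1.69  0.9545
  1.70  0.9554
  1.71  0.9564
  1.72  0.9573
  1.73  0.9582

0.9525

T = 0.25;  σ√T = 0.1700
d₁ = [ln(80/60) + (0.05 − 0.008 + 0.34²/2)·0.25] / 0.1700 = [0.2877 + 0.0250] / 0.1700 = 1.8390 ≈ 1.84
d₂ = d₁ − σ√T = 1.8390 − 0.1700 = 1.6690 ≈ 1.67
Pr(exercise) under Q = N(d₂) = 0.9525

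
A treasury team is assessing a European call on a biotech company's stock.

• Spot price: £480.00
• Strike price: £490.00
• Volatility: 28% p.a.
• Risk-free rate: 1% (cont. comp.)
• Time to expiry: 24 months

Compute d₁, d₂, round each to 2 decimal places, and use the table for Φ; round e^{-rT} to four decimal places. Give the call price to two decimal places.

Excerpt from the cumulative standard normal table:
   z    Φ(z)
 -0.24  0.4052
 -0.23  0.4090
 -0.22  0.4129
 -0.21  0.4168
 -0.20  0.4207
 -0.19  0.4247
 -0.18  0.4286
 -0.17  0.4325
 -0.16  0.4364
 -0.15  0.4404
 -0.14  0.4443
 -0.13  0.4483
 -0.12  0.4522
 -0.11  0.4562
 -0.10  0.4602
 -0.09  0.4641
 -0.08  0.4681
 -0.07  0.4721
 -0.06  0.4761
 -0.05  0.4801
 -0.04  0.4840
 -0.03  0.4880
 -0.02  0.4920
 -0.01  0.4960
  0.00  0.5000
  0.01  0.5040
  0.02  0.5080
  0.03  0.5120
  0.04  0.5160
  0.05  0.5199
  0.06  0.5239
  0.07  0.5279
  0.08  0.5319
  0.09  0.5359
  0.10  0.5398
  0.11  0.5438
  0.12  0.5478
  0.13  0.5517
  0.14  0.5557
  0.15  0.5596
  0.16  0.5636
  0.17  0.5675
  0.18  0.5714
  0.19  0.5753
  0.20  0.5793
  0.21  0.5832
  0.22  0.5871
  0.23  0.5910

σ√T = 0.28·√2 = 0.3960
d₁ = [ln(480/490) + (0.01 + 0.28²/2)·2] / 0.3960 = [-0.0206 + 0.0984] / 0.3960 = 0.1964 ≈ 0.20
d₂ = d₁ − σ√T = 0.1964 − 0.3960 = -0.1996 ≈ -0.20
e^(−rT) = e^(−0.01·2) = 0.9802
N(d₁) = N(0.20) = 0.5793;  N(d₂) = N(-0.20) = 0.4207
C = 480·0.5793 − 490·0.9802·0.4207 = 278.0640 − 202.0614 = 76.0026

£76.00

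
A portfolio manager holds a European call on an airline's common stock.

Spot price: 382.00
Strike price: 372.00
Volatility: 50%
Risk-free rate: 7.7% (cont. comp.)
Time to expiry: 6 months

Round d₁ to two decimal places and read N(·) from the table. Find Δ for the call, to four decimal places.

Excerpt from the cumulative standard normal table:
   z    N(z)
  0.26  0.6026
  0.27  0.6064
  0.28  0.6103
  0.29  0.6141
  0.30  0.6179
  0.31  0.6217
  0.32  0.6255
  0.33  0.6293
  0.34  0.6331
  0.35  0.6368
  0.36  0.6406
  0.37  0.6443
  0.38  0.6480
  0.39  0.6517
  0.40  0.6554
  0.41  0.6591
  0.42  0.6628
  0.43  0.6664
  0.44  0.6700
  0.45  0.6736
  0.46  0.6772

σ√T = 0.5 × 0.7071 = 0.3536
d₁ = [ln(382/372) + (0.077 + 0.5²/2)·0.5] / 0.3536 = [0.0265 + 0.1010] / 0.3536 = 0.3607 which rounds to 0.36
N(d₁) = N(0.36) = 0.6406
Δ_call = N(d₁) = 0.6406

0.6406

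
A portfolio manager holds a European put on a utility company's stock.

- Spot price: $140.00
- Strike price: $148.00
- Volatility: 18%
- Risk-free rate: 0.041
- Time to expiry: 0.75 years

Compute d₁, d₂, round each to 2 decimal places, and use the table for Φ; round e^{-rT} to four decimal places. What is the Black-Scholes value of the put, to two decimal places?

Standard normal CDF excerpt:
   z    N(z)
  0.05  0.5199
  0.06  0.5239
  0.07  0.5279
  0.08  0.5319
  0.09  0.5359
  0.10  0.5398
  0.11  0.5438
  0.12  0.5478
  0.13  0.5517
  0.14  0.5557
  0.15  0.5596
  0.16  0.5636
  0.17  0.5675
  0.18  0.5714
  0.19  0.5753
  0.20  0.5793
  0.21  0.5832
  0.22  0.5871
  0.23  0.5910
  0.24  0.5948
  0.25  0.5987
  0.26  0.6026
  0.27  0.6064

$10.90

σ√T = 0.18·√0.75 = 0.1559
d₁ = [ln(140/148) + (0.041 + ½·0.18²)·0.75] / (σ√T) = (-0.0556 + 0.0429) / 0.1559 = -0.0813 ≈ -0.08
d₂ = -0.0813 − 0.1559 = -0.2372 ≈ -0.24
e^(−rT) = e^(−0.041·0.75) = 0.9697
P = 148·0.9697·N(0.24) − 140·N(0.08) = 148·0.9697·0.5948 − 140·0.5319 = 85.3631 − 74.4660 = 10.8971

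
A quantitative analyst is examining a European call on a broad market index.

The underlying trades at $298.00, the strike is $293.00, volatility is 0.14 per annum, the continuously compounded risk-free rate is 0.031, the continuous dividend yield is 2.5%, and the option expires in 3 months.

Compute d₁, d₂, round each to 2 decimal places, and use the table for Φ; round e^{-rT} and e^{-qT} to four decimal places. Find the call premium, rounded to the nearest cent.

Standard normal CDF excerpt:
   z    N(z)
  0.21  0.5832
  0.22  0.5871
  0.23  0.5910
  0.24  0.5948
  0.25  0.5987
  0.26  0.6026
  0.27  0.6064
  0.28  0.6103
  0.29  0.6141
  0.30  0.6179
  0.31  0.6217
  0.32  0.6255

$11.16

T = 0.25;  σ√T = 0.0700
d₁ = [ln(298/293) + (0.031 − 0.025 + ½·0.14²)·0.25] / (σ√T) = (0.0169 + 0.0040) / 0.0700 = 0.2982 which rounds to 0.30
d₂ = 0.2982 − 0.0700 = 0.2282 which rounds to 0.23
exp(−qT) = exp(−0.025·0.25) = 0.9938;  exp(−rT) = exp(−0.031·0.25) = 0.9923
C = 298·0.9938·N(0.30) − 293·0.9923·N(0.23) = 298·0.9938·0.6179 − 293·0.9923·0.5910 = 182.9926 − 171.8296 = 11.1629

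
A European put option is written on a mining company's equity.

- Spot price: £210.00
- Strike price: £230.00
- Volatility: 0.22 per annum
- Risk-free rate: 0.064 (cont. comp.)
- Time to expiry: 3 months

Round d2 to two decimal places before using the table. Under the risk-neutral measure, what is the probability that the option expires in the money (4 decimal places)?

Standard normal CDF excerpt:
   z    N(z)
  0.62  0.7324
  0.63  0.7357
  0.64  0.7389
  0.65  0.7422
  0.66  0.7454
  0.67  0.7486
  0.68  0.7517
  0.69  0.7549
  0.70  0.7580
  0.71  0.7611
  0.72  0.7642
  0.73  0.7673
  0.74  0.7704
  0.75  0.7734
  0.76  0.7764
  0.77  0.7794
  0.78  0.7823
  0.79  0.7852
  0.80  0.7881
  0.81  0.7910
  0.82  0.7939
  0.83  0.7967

0.7704

σ√T = 0.22 × 0.5000 = 0.1100
ln(S/K) + (r + σ²/2)T = ln(210/230) + (0.064 + 0.22²/2)·0.25 = -0.0910 + 0.0221 = -0.0689
d₁ = -0.0689 / 0.1100 = -0.6266 which rounds to -0.63
d₂ = d₁ − σ√T = -0.6266 − 0.1100 = -0.7366 which rounds to -0.74
Pr(exercise) under Q = N(−d₂) = N(0.74) = 0.7704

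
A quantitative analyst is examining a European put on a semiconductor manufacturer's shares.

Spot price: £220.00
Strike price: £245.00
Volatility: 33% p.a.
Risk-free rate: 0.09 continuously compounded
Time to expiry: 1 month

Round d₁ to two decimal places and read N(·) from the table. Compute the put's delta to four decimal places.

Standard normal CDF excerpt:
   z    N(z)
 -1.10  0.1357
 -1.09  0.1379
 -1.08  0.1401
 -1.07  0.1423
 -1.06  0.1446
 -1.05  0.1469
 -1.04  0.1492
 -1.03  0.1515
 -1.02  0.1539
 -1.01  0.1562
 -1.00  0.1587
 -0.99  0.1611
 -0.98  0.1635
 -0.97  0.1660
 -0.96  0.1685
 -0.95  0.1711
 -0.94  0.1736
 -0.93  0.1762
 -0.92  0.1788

T = 0.08333;  σ√T = 0.0953
d₁ = [ln(220/245) + (0.09 + ½·0.33²)·0.08333] / (σ√T) = (-0.1076 + 0.0120) / 0.0953 = -1.0035 ≈ -1.00
N(d₁) = N(-1.00) = 0.1587
Δ_put = N(d₁) − 1 = 0.1587 − 1 = -0.8413

-0.8413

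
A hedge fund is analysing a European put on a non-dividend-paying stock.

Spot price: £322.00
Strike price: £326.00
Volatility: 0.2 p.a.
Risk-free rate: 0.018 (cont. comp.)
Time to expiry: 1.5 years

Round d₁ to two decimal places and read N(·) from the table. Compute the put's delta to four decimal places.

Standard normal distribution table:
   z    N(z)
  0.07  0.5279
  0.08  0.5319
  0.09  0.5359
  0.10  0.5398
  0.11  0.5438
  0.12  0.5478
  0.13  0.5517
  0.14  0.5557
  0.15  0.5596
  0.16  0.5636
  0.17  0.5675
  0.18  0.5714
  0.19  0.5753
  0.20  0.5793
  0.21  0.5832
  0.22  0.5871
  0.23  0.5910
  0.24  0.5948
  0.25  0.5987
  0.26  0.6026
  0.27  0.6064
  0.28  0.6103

-0.4286

σ√T = 0.2·√1.5 = 0.2449
d₁ = [ln(322/326) + (0.018 + ½·0.2²)·1.5] / (σ√T) = (-0.0123 + 0.0570) / 0.2449 = 0.1823 → 0.18
N(d₁) = N(0.18) = 0.5714
Δ_put = N(d₁) − 1 = 0.5714 − 1 = -0.4286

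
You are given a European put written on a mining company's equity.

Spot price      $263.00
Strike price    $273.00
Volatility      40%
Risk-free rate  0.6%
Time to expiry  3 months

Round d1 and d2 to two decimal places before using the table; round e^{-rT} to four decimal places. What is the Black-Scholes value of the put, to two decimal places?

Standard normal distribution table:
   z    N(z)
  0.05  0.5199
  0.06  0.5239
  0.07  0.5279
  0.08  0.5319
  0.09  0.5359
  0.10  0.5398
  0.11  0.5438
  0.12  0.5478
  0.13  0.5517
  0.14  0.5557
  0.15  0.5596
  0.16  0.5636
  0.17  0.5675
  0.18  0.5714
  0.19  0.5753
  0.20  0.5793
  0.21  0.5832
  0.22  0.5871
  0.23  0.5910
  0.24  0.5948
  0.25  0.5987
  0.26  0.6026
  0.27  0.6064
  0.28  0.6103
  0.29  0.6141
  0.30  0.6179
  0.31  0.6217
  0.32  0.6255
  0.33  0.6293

$26.47

T = 0.25;  σ√T = 0.2000
d₁ = [ln(263/273) + (0.006 + 0.4²/2)·0.25] / 0.2000 = [-0.0373 + 0.0215] / 0.2000 = -0.0791 ⇒ -0.08
d₂ = d₁ − σ√T = -0.0791 − 0.2000 = -0.2791 ⇒ -0.28
exp(−rT) = exp(−0.006·0.25) = 0.9985
P = 273·0.9985·N(0.28) − 263·N(0.08) = 273·0.9985·0.6103 − 263·0.5319 = 166.3620 − 139.8897 = 26.4723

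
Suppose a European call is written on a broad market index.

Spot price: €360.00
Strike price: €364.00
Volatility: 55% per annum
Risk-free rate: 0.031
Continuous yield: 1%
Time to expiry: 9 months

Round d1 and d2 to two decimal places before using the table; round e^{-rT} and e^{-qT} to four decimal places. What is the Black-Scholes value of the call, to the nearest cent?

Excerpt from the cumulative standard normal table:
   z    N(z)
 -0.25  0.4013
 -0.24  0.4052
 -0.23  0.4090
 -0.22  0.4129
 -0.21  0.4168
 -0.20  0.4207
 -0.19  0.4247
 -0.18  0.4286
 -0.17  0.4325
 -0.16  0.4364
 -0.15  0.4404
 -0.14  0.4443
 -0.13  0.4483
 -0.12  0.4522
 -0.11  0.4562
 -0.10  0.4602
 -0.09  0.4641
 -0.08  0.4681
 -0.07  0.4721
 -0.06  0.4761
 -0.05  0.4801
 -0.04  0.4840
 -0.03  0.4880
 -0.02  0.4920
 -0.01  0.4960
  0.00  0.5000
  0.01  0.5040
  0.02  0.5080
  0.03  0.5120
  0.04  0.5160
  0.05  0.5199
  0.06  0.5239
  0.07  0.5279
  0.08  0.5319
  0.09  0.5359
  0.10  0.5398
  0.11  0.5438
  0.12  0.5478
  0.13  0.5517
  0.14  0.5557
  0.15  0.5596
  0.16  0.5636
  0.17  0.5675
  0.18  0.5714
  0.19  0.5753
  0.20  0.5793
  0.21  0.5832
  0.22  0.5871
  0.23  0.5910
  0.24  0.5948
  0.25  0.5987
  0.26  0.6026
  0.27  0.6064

€68.46

σ√T = 0.55·√0.75 = 0.4763
d₁ = [ln(360/364) + (0.031 − 0.01 + 0.55²/2)·0.75] / 0.4763 = [-0.0110 + 0.1292] / 0.4763 = 0.2480 ≈ 0.25
d₂ = d₁ − σ√T = 0.2480 − 0.4763 = -0.2283 ≈ -0.23
e^(−qT) = e^(−0.01·0.75) = 0.9925;  e^(−rT) = e^(−0.031·0.75) = 0.9770
C = 360·0.9925·N(0.25) − 364·0.9770·N(-0.23) = 360·0.9925·0.5987 − 364·0.9770·0.4090 = 213.9155 − 145.4519 = 68.4637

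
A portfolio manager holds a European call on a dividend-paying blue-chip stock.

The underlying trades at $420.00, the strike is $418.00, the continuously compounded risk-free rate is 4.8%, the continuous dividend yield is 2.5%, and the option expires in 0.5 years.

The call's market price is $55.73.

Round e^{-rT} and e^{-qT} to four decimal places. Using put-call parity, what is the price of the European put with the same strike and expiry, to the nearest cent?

$49.03

exp(−qT) = exp(−0.025·0.5) = 0.9876;  exp(−rT) = exp(−0.048·0.5) = 0.9763
Put-call parity: C − P = S·e^(−qT) − K·e^(−rT) = 420·0.9876 − 418·0.9763 = 414.7920 − 408.0934 = 6.6986
P = C − (C − P) = 55.73 − (6.6986) = 49.0314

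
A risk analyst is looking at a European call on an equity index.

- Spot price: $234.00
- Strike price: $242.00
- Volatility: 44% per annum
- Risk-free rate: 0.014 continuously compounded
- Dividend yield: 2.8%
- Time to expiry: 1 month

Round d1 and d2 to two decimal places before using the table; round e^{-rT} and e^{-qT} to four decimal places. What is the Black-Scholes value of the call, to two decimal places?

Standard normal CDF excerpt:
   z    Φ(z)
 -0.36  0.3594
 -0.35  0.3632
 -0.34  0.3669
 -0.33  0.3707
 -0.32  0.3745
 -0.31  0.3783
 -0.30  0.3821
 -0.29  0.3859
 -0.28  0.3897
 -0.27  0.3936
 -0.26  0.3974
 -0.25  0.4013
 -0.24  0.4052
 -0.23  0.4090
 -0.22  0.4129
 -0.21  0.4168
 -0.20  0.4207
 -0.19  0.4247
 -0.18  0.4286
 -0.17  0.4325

$8.62

σ√T = 0.44 × 0.2887 = 0.1270
d₁ = [ln(234/242) + (0.014 − 0.028 + ½·0.44²)·0.08333] / (σ√T) = (-0.0336 + 0.0069) / 0.1270 = -0.2103 which rounds to -0.21
d₂ = -0.2103 − 0.1270 = -0.3374 which rounds to -0.34
e^(−qT) = e^(−0.028·0.08333) = 0.9977;  e^(−rT) = e^(−0.014·0.08333) = 0.9988
N(d₁) = N(-0.21) = 0.4168;  N(d₂) = N(-0.34) = 0.3669
C = 234·0.9977·0.4168 − 242·0.9988·0.3669 = 97.3069 − 88.6833 = 8.6236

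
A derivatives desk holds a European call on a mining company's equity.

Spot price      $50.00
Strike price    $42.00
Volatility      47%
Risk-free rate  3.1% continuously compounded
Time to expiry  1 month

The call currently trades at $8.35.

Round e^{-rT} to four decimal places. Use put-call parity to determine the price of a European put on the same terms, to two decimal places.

exp(−rT) = exp(−0.031·0.08333) = 0.9974
Put-call parity: C − P = S − K·e^(−rT) = 50 − 42·0.9974 = 50 − 41.8908 = 8.1092
P = C − (C − P) = 8.35 − (8.1092) = 0.2408

$0.24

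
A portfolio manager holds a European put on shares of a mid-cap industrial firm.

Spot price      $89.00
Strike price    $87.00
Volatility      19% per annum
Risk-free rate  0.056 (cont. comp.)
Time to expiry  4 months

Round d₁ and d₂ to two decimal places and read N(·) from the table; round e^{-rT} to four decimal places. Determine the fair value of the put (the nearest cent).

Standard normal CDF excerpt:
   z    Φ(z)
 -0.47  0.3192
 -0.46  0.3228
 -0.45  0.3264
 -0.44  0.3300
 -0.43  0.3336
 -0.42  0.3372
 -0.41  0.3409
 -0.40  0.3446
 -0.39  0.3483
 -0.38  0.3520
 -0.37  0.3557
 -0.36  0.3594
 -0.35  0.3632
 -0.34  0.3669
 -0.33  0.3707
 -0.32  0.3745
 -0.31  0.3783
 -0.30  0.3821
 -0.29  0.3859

T = 0.3333;  σ√T = 0.1097
d₁ = [ln(89/87) + (0.056 + 0.19²/2)·0.3333] / 0.1097 = [0.0227 + 0.0247] / 0.1097 = 0.4322 which rounds to 0.43
d₂ = d₁ − σ√T = 0.4322 − 0.1097 = 0.3225 which rounds to 0.32
exp(−rT) = exp(−0.056·0.3333) = 0.9815
P = 87·0.9815·N(-0.32) − 89·N(-0.43) = 87·0.9815·0.3745 − 89·0.3336 = 31.9787 − 29.6904 = 2.2883

$2.29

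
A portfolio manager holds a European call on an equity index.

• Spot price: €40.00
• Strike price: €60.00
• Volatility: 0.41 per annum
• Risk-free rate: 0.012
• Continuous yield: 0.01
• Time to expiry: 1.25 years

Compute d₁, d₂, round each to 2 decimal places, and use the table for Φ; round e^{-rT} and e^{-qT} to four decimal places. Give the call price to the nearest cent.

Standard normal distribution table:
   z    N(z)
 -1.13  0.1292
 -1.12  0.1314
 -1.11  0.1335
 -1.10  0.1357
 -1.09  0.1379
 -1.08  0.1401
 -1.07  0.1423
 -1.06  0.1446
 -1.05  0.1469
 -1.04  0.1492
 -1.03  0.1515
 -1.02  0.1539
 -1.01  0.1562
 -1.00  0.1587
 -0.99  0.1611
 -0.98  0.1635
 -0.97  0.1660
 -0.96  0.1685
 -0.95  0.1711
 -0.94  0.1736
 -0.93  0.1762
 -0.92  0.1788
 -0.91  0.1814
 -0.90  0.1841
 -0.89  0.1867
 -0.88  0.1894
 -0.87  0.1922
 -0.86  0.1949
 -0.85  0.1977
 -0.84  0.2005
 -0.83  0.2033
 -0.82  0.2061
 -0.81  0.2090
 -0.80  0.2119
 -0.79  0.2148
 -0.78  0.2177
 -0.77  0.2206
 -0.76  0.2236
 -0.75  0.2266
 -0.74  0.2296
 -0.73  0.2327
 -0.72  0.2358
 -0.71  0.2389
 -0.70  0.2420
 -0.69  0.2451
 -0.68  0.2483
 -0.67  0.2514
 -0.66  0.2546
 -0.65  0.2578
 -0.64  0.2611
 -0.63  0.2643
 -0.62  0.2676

€2.29

σ√T = 0.41 × 1.1180 = 0.4584
ln(S/K) + (r − q + σ²/2)T = ln(40/60) + (0.012 − 0.01 + 0.41²/2)·1.25 = -0.4055 + 0.1076 = -0.2979
d₁ = -0.2979 / 0.4584 = -0.6499 ⇒ -0.65
d₂ = d₁ − σ√T = -0.6499 − 0.4584 = -1.1083 ⇒ -1.11
e^(−qT) = e^(−0.01·1.25) = 0.9876;  e^(−rT) = e^(−0.012·1.25) = 0.9851
N(d₁) = N(-0.65) = 0.2578;  N(d₂) = N(-1.11) = 0.1335
C = 40·0.9876·0.2578 − 60·0.9851·0.1335 = 10.1841 − 7.8907 = 2.2935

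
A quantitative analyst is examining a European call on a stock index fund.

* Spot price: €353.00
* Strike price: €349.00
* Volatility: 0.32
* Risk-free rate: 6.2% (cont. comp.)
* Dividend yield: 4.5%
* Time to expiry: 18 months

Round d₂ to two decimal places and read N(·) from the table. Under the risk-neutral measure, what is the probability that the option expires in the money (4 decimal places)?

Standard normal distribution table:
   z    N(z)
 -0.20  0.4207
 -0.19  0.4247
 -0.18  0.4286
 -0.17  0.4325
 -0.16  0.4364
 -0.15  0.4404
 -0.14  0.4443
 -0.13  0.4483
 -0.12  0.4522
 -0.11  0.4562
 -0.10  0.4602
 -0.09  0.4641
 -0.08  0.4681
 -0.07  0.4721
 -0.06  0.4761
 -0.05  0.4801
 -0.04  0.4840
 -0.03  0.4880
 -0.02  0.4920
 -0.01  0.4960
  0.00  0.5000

0.4602

T = 1.5;  σ√T = 0.3919
d₁ = [ln(353/349) + (0.062 − 0.045 + 0.32²/2)·1.5] / 0.3919 = [0.0114 + 0.1023] / 0.3919 = 0.2901 → 0.29
d₂ = d₁ − σ√T = 0.2901 − 0.3919 = -0.1018 → -0.10
Risk-neutral Pr[S_T > K] = N(d₂) = N(-0.10) = 0.4602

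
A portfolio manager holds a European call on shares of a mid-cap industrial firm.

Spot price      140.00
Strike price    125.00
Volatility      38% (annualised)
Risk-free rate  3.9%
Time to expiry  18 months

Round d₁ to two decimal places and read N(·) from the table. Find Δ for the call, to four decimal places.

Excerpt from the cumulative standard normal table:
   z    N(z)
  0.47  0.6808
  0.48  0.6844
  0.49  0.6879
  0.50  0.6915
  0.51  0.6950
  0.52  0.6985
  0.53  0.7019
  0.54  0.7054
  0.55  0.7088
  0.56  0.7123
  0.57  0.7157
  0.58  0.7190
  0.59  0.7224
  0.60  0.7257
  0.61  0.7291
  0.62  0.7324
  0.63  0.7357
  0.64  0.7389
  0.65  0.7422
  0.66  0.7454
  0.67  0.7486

σ√T = 0.38 × 1.2247 = 0.4654
d₁ = [ln(140/125) + (0.039 + 0.38²/2)·1.5] / 0.4654 = [0.1133 + 0.1668] / 0.4654 = 0.6019 which rounds to 0.60
N(d₁) = N(0.60) = 0.7257
Δ_call = N(d₁) = 0.7257

0.7257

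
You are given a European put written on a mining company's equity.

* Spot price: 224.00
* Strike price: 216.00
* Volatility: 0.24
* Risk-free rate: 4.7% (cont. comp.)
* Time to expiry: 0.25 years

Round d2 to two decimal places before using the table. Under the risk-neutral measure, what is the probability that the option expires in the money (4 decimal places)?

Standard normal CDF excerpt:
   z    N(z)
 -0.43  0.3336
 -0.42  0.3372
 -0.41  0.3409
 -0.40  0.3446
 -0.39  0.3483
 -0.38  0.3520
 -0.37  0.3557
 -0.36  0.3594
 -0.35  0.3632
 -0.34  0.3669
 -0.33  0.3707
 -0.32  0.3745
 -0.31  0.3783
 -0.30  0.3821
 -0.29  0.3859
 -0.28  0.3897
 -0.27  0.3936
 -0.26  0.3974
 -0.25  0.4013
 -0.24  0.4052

0.3669

σ√T = 0.24 × 0.5000 = 0.1200
ln(S/K) + (r + σ²/2)T = ln(224/216) + (0.047 + 0.24²/2)·0.25 = 0.0364 + 0.0190 = 0.0553
d₁ = 0.0553 / 0.1200 = 0.4610 ⇒ 0.46
d₂ = d₁ − σ√T = 0.4610 − 0.1200 = 0.3410 ⇒ 0.34
Pr(exercise) under Q = N(−d₂) = N(-0.34) = 0.3669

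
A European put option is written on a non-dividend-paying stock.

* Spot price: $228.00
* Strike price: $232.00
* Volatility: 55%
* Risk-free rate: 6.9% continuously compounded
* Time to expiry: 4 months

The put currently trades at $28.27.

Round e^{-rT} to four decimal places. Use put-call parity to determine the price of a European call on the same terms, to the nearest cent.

exp(−rT) = exp(−0.069·0.3333) = 0.9773
Put-call parity: C − P = S − K·e^(−rT) = 228 − 232·0.9773 = 228 − 226.7336 = 1.2664
C = P + (C − P) = 28.27 + (1.2664) = 29.5364

$29.54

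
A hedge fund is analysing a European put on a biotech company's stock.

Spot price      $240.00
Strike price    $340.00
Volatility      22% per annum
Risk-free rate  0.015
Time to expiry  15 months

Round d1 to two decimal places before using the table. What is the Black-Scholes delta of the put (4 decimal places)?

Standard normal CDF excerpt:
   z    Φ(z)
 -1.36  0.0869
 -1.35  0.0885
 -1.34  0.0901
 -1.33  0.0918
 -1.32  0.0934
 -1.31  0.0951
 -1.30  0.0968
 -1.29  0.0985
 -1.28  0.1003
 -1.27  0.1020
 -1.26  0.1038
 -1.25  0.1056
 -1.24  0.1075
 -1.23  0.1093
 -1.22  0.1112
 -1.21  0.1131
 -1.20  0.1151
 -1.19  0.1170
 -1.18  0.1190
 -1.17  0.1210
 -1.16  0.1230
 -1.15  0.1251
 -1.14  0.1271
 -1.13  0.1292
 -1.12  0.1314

σ√T = 0.22 × 1.1180 = 0.2460
d₁ = [ln(240/340) + (0.015 + 0.22²/2)·1.25] / 0.2460 = [-0.3483 + 0.0490] / 0.2460 = -1.2169 which rounds to -1.22
N(d₁) = N(-1.22) = 0.1112
Δ_put = N(d₁) − 1 = 0.1112 − 1 = -0.8888

-0.8888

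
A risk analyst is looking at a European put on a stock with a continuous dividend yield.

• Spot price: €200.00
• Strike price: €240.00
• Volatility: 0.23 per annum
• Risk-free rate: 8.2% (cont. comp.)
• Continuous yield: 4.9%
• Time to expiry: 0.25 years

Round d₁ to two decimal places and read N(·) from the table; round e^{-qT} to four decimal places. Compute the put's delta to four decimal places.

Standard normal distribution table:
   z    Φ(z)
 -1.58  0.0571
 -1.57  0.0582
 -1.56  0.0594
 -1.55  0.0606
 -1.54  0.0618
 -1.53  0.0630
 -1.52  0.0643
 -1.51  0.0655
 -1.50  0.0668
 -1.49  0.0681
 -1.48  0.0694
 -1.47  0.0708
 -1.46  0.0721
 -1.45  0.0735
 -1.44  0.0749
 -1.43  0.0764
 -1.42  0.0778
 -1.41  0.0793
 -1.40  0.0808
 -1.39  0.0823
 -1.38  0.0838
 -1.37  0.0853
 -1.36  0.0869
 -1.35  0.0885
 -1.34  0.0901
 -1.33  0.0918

σ√T = 0.23·√0.25 = 0.1150
d₁ = [ln(200/240) + (0.082 − 0.049 + ½·0.23²)·0.25] / (σ√T) = (-0.1823 + 0.0149) / 0.1150 = -1.4562 → -1.46
N(d₁) = N(-1.46) = 0.0721
Δ_put = e^(−qT)·(N(d₁) − 1) = 0.9878·(0.0721 − 1) = -0.9166

-0.9166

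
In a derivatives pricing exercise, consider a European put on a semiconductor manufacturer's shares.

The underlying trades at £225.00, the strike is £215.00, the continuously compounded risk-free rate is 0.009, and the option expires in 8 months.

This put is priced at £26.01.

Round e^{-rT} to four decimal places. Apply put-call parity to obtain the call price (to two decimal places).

exp(−rT) = exp(−0.009·0.6667) = 0.9940
Put-call parity: C − P = S − K·e^(−rT) = 225 − 215·0.9940 = 225 − 213.7100 = 11.2900
C = P + (C − P) = 26.01 + (11.2900) = 37.3000

£37.30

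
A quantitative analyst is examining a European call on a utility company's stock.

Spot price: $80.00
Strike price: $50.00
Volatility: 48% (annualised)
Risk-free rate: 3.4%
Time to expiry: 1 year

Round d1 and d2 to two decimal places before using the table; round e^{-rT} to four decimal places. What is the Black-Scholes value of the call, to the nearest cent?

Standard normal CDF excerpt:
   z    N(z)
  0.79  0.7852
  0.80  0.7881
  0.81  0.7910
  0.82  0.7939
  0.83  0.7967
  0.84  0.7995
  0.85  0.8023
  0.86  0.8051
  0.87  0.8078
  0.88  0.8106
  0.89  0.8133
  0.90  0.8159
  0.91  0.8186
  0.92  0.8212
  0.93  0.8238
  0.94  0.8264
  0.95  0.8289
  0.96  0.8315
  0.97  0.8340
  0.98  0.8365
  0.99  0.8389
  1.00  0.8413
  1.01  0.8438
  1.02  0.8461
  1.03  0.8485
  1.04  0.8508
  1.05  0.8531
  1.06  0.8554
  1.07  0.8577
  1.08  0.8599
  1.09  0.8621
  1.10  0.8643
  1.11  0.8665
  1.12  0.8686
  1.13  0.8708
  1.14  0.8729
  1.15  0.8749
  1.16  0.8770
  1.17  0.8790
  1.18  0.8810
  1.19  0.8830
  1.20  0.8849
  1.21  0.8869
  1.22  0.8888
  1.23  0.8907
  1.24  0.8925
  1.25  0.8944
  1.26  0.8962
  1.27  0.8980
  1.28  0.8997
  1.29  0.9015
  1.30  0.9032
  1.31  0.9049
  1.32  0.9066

$33.89

σ√T = 0.48 × 1.0000 = 0.4800
d₁ = [ln(80/50) + (0.034 + 0.48²/2)·1] / 0.4800 = [0.4700 + 0.1492] / 0.4800 = 1.2900 ⇒ 1.29
d₂ = d₁ − σ√T = 1.2900 − 0.4800 = 0.8100 ⇒ 0.81
e^(−rT) = e^(−0.034·1) = 0.9666
C = 80·N(1.29) − 50·0.9666·N(0.81) = 80·0.9015 − 50·0.9666·0.7910 = 72.1200 − 38.2290 = 33.8910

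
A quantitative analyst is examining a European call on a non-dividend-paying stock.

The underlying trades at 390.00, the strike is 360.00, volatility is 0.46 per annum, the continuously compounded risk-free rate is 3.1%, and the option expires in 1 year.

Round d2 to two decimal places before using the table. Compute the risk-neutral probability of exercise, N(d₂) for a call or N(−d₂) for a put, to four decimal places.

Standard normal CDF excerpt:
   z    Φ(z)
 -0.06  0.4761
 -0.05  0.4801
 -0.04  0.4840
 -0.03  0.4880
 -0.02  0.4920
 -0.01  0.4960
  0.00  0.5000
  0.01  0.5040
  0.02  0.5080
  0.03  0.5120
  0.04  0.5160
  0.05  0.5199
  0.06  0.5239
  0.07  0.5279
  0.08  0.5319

T = 1;  σ√T = 0.4600
ln(S/K) + (r + σ²/2)T = ln(390/360) + (0.031 + 0.46²/2)·1 = 0.0800 + 0.1368 = 0.2168
d₁ = 0.2168 / 0.4600 = 0.4714 → 0.47
d₂ = d₁ − σ√T = 0.4714 − 0.4600 = 0.0114 → 0.01
Risk-neutral Pr[S_T > K] = N(d₂) = N(0.01) = 0.5040

0.5040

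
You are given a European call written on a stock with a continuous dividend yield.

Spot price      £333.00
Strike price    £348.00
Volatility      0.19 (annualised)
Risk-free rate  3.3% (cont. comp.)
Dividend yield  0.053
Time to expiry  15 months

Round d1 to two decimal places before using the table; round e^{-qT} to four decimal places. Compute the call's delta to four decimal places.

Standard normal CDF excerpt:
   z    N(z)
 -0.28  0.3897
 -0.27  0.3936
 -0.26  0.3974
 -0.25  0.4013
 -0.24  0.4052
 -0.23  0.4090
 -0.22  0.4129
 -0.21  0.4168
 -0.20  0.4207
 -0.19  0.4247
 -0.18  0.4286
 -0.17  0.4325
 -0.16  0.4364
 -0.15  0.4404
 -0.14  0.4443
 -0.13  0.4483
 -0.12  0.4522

T = 1.25;  σ√T = 0.2124
d₁ = [ln(333/348) + (0.033 − 0.053 + 0.19²/2)·1.25] / 0.2124 = [-0.0441 − 0.0024] / 0.2124 = -0.2189 → -0.22
N(d₁) = N(-0.22) = 0.4129
Δ_call = e^(−qT)·N(d₁) = 0.9359·0.4129 = 0.3864

0.3864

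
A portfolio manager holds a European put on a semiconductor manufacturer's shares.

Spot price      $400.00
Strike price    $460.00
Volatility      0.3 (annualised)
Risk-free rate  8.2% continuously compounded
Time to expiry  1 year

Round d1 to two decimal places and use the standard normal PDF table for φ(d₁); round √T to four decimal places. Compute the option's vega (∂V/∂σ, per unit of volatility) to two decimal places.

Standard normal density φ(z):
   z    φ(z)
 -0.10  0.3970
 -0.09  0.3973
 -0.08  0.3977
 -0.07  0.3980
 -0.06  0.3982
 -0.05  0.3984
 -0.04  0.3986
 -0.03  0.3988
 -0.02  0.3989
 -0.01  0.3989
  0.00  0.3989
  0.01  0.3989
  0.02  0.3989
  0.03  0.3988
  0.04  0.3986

T = 1;  σ√T = 0.3000
d₁ = [ln(400/460) + (0.082 + 0.3²/2)·1] / 0.3000 = [-0.1398 + 0.1270] / 0.3000 = -0.0425 → -0.04
√T = √1 = 1.0000
φ(d₁) = φ(-0.04) = 0.3986
vega = S·φ(d₁)·√T = 400·0.3986·1.0000 = 159.4400
(The call has the same vega.)

159.44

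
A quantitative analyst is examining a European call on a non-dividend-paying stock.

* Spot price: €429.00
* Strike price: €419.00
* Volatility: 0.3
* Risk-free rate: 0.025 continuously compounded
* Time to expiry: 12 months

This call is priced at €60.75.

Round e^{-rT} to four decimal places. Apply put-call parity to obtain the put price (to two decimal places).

€40.40

exp(−rT) = exp(−0.025·1) = 0.9753
Put-call parity: C − P = S − K·e^(−rT) = 429 − 419·0.9753 = 429 − 408.6507 = 20.3493
P = C − (C − P) = 60.75 − (20.3493) = 40.4007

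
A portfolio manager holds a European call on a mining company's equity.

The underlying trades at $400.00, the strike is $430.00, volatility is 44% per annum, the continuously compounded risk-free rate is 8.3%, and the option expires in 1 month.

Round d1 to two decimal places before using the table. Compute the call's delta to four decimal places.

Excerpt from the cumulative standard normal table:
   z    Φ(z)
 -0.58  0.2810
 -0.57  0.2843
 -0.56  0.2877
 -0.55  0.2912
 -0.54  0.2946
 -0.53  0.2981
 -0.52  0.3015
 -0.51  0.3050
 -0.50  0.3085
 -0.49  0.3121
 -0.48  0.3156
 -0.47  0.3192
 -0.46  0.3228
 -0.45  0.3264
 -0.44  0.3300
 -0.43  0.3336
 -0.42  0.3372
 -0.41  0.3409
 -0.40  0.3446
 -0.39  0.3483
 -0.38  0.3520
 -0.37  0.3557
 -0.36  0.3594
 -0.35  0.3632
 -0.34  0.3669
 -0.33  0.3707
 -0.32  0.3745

T = 0.08333;  σ√T = 0.1270
d₁ = [ln(400/430) + (0.083 + 0.44²/2)·0.08333] / 0.1270 = [-0.0723 + 0.0150] / 0.1270 = -0.4514 ⇒ -0.45
N(d₁) = N(-0.45) = 0.3264
Δ_call = N(d₁) = 0.3264

0.3264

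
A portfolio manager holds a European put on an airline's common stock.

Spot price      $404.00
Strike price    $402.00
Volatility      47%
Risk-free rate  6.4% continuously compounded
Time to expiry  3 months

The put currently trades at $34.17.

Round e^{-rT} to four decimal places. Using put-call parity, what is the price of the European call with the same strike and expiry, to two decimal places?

$42.56

e^(−rT) = e^(−0.064·0.25) = 0.9841
Put-call parity: C − P = S − K·e^(−rT) = 404 − 402·0.9841 = 404 − 395.6082 = 8.3918
C = P + (C − P) = 34.17 + (8.3918) = 42.5618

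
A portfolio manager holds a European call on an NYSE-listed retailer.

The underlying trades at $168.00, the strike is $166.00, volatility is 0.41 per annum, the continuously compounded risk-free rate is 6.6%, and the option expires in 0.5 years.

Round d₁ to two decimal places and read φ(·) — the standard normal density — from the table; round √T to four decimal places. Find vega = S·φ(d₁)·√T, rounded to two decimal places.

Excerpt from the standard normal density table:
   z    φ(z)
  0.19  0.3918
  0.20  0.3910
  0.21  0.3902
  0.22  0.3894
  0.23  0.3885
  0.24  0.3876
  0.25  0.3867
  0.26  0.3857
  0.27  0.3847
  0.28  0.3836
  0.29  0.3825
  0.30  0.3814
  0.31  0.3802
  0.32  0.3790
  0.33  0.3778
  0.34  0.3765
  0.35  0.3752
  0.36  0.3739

σ√T = 0.41·√0.5 = 0.2899
d₁ = [ln(168/166) + (0.066 + ½·0.41²)·0.5] / (σ√T) = (0.0120 + 0.0750) / 0.2899 = 0.3001 → 0.30
√T = √0.5 = 0.7071
φ(d₁) = φ(0.30) = 0.3814
vega = S·φ(d₁)·√T = 168·0.3814·0.7071 = 45.3076

45.31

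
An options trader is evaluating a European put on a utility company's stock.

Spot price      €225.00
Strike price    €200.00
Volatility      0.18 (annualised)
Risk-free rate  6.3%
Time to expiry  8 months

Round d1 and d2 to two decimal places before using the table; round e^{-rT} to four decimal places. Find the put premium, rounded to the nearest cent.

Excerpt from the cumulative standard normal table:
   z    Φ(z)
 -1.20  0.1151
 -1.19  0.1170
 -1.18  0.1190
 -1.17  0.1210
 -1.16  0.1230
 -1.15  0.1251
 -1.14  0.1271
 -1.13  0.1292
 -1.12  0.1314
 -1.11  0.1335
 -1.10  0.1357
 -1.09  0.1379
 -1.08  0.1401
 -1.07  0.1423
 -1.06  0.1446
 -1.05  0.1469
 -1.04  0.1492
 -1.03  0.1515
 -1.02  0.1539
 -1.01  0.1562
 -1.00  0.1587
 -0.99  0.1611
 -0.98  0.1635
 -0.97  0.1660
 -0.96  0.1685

T = 0.6667;  σ√T = 0.1470
ln(S/K) + (r + σ²/2)T = ln(225/200) + (0.063 + 0.18²/2)·0.6667 = 0.1178 + 0.0528 = 0.1706
d₁ = 0.1706 / 0.1470 = 1.1607 ≈ 1.16
d₂ = d₁ − σ√T = 1.1607 − 0.1470 = 1.0137 ≈ 1.01
e^(−rT) = e^(−0.063·0.6667) = 0.9589
N(−d₂) = N(-1.01) = 0.1562;  N(−d₁) = N(-1.16) = 0.1230
P = 200·0.9589·0.1562 − 225·0.1230 = 29.9560 − 27.6750 = 2.2810

€2.28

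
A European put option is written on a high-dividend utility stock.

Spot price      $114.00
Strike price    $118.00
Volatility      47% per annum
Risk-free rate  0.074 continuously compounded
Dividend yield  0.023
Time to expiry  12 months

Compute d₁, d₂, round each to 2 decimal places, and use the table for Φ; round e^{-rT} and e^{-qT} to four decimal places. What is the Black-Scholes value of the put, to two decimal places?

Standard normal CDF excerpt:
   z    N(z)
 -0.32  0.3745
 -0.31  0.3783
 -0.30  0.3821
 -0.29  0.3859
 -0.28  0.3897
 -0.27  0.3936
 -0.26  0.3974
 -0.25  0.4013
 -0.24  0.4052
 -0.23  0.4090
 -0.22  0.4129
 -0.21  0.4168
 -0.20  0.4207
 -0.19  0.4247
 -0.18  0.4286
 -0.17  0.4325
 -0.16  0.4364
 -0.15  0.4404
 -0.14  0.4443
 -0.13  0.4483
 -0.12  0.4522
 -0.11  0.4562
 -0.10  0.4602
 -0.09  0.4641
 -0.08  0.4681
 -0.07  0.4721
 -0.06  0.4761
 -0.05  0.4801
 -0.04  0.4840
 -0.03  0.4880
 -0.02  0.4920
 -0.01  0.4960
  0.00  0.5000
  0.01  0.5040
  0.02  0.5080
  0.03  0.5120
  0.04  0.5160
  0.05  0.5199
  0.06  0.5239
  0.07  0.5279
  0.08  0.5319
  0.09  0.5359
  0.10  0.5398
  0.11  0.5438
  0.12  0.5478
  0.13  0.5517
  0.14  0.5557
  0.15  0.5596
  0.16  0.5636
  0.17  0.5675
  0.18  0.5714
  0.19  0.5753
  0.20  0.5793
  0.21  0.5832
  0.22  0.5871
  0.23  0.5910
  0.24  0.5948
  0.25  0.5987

σ√T = 0.47 × 1.0000 = 0.4700
d₁ = [ln(114/118) + (0.074 − 0.023 + ½·0.47²)·1] / (σ√T) = (-0.0345 + 0.1614) / 0.4700 = 0.2701 ⇒ 0.27
d₂ = 0.2701 − 0.4700 = -0.1999 ⇒ -0.20
exp(−qT) = exp(−0.023·1) = 0.9773;  exp(−rT) = exp(−0.074·1) = 0.9287
N(−d₂) = N(0.20) = 0.5793;  N(−d₁) = N(-0.27) = 0.3936
P = 118·0.9287·0.5793 − 114·0.9773·0.3936 = 63.4835 − 43.8518 = 19.6317

$19.63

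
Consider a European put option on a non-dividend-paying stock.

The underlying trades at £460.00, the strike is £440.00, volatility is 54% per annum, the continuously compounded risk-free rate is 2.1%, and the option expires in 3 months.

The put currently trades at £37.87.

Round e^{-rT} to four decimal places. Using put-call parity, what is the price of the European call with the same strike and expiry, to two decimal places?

exp(−rT) = exp(−0.021·0.25) = 0.9948
Put-call parity: C − P = S − K·e^(−rT) = 460 − 440·0.9948 = 460 − 437.7120 = 22.2880
C = P + (C − P) = 37.87 + (22.2880) = 60.1580

£60.16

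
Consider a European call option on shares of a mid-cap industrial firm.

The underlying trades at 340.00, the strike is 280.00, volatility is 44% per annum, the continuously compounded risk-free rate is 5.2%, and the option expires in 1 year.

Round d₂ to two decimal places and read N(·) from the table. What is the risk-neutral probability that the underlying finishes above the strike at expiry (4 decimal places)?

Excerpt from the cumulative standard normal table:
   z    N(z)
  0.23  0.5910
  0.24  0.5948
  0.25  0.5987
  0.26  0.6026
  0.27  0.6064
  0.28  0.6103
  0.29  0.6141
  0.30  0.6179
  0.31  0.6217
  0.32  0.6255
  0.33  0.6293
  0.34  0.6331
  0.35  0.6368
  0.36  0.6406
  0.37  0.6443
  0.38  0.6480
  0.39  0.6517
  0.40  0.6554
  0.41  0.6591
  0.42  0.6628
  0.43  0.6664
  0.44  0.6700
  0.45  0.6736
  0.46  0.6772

0.6331

σ√T = 0.44 × 1.0000 = 0.4400
d₁ = [ln(340/280) + (0.052 + 0.44²/2)·1] / 0.4400 = [0.1942 + 0.1488] / 0.4400 = 0.7794 ≈ 0.78
d₂ = d₁ − σ√T = 0.7794 − 0.4400 = 0.3394 ≈ 0.34
Risk-neutral Pr[S_T > K] = N(d₂) = N(0.34) = 0.6331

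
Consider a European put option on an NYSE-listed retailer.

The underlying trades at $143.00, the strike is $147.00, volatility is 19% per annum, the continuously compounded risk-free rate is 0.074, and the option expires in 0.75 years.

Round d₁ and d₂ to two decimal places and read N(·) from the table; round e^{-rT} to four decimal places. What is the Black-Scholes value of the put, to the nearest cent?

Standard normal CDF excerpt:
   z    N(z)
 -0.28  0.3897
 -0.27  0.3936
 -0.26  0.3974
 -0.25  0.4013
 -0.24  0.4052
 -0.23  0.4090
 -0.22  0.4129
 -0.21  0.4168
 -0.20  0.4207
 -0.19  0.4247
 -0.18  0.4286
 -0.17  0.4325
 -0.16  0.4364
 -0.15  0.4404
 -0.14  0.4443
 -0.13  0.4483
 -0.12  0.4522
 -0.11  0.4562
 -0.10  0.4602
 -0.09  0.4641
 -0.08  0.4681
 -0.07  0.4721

$7.15

σ√T = 0.19·√0.75 = 0.1645
ln(S/K) + (r + σ²/2)T = ln(143/147) + (0.074 + 0.19²/2)·0.75 = -0.0276 + 0.0690 = 0.0414
d₁ = 0.0414 / 0.1645 = 0.2519 → 0.25
d₂ = d₁ − σ√T = 0.2519 − 0.1645 = 0.0874 → 0.09
exp(−rT) = exp(−0.074·0.75) = 0.9460
N(−d₂) = N(-0.09) = 0.4641;  N(−d₁) = N(-0.25) = 0.4013
P = 147·0.9460·0.4641 − 143·0.4013 = 64.5387 − 57.3859 = 7.1528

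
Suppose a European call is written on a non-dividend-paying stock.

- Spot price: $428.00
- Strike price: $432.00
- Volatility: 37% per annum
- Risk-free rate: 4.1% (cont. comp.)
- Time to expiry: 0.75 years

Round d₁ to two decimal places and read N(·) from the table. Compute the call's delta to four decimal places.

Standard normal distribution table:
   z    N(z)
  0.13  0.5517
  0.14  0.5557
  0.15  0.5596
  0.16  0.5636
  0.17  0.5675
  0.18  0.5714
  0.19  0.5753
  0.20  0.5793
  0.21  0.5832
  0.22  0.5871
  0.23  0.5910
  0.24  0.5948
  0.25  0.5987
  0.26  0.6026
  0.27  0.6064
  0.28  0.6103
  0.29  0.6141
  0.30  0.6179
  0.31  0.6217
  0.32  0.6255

0.5910

σ√T = 0.37 × 0.8660 = 0.3204
d₁ = [ln(428/432) + (0.041 + 0.37²/2)·0.75] / 0.3204 = [-0.0093 + 0.0821] / 0.3204 = 0.2271 which rounds to 0.23
N(d₁) = N(0.23) = 0.5910
Δ_call = N(d₁) = 0.5910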